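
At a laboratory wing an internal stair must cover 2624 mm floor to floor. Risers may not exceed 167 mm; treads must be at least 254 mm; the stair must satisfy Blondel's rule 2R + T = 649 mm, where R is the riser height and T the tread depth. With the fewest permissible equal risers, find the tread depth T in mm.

321 mm

2624 / 167 = 15.71, so 16 risers are needed.
Each riser is 2624/16 = 164 mm (≤ 167 mm).
Tread T = 649 − 2 × 164 = 321 mm (≥ 254 mm).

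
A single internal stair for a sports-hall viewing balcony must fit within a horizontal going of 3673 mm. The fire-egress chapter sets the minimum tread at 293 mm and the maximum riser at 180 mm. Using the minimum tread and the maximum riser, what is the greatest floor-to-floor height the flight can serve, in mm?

Treads that fit: ⌊3673 / 293⌋ = 12.
Risers = treads + 1 = 13.
Maximum height = 13 × 180 = 2340 mm.

2340 mm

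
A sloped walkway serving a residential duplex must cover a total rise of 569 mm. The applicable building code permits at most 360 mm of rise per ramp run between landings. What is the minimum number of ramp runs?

569 / 360 = 1.581 → round up to 2 ramp runs.

2 runs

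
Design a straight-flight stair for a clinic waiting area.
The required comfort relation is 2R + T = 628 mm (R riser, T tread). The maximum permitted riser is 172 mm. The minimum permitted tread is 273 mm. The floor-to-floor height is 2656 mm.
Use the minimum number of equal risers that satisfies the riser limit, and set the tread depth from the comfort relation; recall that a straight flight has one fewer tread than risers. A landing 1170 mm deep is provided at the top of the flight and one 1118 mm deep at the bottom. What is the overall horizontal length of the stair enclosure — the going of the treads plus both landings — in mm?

6728 mm

⌈2656/172⌉ = 16 risers.
Each riser is 2656/16 = 166 mm (≤ 172 mm).
Tread T = 628 − 2 × 166 = 296 mm (≥ 273 mm).
Going = (16 − 1) × 296 = 4440 mm.
Enclosure = 4440 + 1170 + 1118 = 6728 mm.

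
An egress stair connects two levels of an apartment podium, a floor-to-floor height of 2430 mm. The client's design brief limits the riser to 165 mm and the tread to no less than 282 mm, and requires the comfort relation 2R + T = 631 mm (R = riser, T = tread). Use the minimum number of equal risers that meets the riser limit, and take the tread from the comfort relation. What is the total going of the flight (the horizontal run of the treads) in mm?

2430 / 165 = 14.73, so 15 risers are needed.
Each riser is 2430/15 = 162 mm (≤ 165 mm).
T = 631 − 2·162 = 307 mm, which satisfies the 282 mm minimum.
15 risers give 14 treads; going = 14 × 307 = 4298 mm.

4298 mm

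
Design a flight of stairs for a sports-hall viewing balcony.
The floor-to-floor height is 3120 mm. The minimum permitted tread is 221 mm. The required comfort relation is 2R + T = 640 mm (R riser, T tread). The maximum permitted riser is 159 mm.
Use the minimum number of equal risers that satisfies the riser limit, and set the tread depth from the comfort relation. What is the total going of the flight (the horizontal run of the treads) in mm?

6232 mm

3120 / 159 = 19.623 → round up to 20 risers.
R = 3120 ÷ 20 = 156 mm.
Tread T = 640 − 2 × 156 = 328 mm (≥ 221 mm).
Treads = 20 − 1 = 19; going = 19 × 328 = 6232 mm.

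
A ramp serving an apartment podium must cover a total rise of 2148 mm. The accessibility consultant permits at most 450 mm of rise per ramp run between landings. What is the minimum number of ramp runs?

At most 450 each: 2148/450 = 4.77, giving 5 ramp runs.

5 runs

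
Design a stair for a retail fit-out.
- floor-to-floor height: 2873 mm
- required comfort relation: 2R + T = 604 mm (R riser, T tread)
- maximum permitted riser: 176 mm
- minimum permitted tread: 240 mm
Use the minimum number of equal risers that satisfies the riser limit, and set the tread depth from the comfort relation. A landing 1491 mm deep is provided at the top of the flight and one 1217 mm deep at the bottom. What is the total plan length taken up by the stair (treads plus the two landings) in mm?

At most 176 each: 2873/176 = 16.32, giving 17 risers.
Each riser is 2873/17 = 169 mm (≤ 176 mm).
Tread T = 604 − 2 × 169 = 266 mm (≥ 240 mm).
Going = (17 − 1) × 266 = 4256 mm.
Add landings: 4256 + 1491 + 1217 = 6964 mm.

6964 mm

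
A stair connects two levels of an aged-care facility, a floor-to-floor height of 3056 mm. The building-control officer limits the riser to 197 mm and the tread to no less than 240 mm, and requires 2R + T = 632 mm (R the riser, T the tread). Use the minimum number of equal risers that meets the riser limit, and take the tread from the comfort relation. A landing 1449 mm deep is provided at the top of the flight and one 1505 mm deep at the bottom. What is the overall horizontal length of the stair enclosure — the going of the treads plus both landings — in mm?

⌈3056/197⌉ = 16 risers.
R = 3056 ÷ 16 = 191 mm.
T = 632 − 2·191 = 250 mm, which satisfies the 240 mm minimum.
Going = (16 − 1) × 250 = 3750 mm.
Enclosure = 3750 + 1449 + 1505 = 6704 mm.

6704 mm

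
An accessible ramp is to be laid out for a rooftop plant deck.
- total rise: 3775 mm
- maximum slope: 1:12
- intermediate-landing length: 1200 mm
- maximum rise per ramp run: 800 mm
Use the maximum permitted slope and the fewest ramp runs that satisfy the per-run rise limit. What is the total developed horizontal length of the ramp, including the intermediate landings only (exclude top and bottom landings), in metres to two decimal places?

3775 / 800 = 4.719 → round up to 5 ramp runs. That means 4 intermediate landings.
Ramp run (horizontal) at 1:12: 3775 × 12 = 45300 mm.
4 intermediate landings contribute 4 × 1200 = 4800 mm.
Total developed length = 45300 + 4800 = 50100 mm.
= 50.10 m.

50.10 m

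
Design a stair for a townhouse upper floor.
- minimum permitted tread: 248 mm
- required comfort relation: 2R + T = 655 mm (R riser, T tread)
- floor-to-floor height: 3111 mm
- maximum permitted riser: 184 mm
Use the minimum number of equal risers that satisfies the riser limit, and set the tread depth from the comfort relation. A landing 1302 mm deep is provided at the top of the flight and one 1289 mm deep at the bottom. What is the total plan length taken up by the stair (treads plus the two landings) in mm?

7215 mm

3111 / 184 = 16.91, so 17 risers are needed.
Riser R = 3111 / 17 = 183 mm, within the 184 mm limit.
Tread T = 655 − 2 × 183 = 289 mm (≥ 248 mm).
Treads = 17 − 1 = 16; going = 16 × 289 = 4624 mm.
Enclosure = 4624 + 1302 + 1289 = 7215 mm.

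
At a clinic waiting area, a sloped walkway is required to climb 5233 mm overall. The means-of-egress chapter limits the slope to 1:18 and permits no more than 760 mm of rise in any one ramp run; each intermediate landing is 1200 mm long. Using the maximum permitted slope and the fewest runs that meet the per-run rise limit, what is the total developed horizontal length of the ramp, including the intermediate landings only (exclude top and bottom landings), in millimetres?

101394 mm

At most 760 each: 5233/760 = 6.89, giving 7 ramp runs. That means 6 intermediate landings.
Ramp run (horizontal) at 1:18: 5233 × 18 = 94194 mm.
6 intermediate landings contribute 6 × 1200 = 7200 mm.
Developed length = 94194 + 7200 = 101394 mm.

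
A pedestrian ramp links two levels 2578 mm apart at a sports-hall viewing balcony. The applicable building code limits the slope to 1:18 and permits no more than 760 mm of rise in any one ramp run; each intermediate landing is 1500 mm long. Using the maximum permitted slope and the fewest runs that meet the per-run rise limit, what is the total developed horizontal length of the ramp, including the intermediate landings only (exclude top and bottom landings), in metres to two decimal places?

50.90 m

2578 / 760 = 3.392 → round up to 4 ramp runs. That means 3 intermediate landings.
Horizontal run for 2578 mm of rise at 1:18 is 2578 × 18 = 46404 mm.
Intermediate landings: 3 × 1500 = 4500 mm.
Developed length = 46404 + 4500 = 50904 mm.
= 50.90 m.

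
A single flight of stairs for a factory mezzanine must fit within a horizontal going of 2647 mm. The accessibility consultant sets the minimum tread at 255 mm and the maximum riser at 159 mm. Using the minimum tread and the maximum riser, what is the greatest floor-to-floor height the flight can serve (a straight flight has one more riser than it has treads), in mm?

1749 mm

2647 / 255 = 10.38, so 10 treads fit.
Risers = treads + 1 = 11.
Maximum height = 11 × 159 = 1749 mm.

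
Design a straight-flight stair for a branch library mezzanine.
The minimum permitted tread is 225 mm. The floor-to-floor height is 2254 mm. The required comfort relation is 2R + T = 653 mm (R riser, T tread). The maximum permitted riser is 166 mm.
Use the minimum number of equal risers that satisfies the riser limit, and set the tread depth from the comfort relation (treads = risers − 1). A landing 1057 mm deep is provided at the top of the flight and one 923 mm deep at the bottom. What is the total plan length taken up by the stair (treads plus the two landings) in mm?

⌈2254/166⌉ = 14 risers.
Riser R = 2254 / 14 = 161 mm, within the 166 mm limit.
From 2R + T = 653: T = 653 − 322 = 331 mm.
Treads = 14 − 1 = 13; going = 13 × 331 = 4303 mm.
Enclosure = 4303 + 1057 + 923 = 6283 mm.

6283 mm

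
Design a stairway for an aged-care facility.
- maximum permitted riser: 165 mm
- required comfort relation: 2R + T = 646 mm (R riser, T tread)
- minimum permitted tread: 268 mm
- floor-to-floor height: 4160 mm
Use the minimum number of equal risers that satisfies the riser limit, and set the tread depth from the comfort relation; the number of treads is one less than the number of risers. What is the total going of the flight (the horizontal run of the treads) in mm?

8150 mm

4160 / 165 = 25.21, so 26 risers are needed.
Riser R = 4160 / 26 = 160 mm, within the 165 mm limit.
T = 646 − 2·160 = 326 mm, which satisfies the 268 mm minimum.
26 risers give 25 treads; going = 25 × 326 = 8150 mm.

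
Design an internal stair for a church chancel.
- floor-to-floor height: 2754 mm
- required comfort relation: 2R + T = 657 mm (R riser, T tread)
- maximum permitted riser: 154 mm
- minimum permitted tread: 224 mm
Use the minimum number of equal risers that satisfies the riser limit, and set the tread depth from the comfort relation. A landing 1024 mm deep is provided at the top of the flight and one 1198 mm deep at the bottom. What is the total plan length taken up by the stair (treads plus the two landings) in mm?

8189 mm

⌈2754/154⌉ = 18 risers.
Each riser is 2754/18 = 153 mm (≤ 154 mm).
T = 657 − 2·153 = 351 mm, which satisfies the 224 mm minimum.
Treads = 18 − 1 = 17; going = 17 × 351 = 5967 mm.
Enclosure = 5967 + 1024 + 1198 = 8189 mm.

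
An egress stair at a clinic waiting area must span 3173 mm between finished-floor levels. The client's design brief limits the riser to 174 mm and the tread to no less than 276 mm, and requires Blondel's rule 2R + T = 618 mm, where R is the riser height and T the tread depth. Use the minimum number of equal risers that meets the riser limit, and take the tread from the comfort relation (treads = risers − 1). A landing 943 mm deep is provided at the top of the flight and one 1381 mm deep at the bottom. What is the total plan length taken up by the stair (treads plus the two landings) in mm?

7436 mm

3173 / 174 = 18.24, so 19 risers are needed.
Riser R = 3173 / 19 = 167 mm, within the 174 mm limit.
Tread T = 618 − 2 × 167 = 284 mm (≥ 276 mm).
19 risers give 18 treads; going = 18 × 284 = 5112 mm.
Enclosure = 5112 + 943 + 1381 = 7436 mm.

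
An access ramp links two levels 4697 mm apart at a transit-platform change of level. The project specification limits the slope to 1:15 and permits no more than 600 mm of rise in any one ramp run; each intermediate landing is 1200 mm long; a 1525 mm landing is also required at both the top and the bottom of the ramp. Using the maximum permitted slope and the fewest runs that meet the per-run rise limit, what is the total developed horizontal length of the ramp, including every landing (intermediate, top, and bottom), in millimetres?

81905 mm

4697 / 600 = 7.828 → round up to 8 ramp runs. That means 7 intermediate landings.
Horizontal run for 4697 mm of rise at 1:15 is 4697 × 15 = 70455 mm.
Intermediate landings: 7 × 1200 = 8400 mm.
Top and bottom landings: 2 × 1525 = 3050 mm.
Total = 70455 + 8400 + 3050 = 81905 mm.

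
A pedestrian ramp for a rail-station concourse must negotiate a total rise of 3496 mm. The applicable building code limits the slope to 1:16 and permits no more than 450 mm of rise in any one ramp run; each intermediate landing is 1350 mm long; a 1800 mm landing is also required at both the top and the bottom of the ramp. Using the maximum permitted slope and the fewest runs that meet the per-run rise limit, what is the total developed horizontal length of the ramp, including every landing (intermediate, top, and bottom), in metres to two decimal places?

⌈3496/450⌉ = 8 ramp runs. That means 7 intermediate landings.
Ramp run (horizontal) at 1:16: 3496 × 16 = 55936 mm.
Intermediate landings: 7 × 1350 = 9450 mm.
Top and bottom landings: 2 × 1800 = 3600 mm.
Total = 55936 + 9450 + 3600 = 68986 mm.
= 68.99 m.

68.99 m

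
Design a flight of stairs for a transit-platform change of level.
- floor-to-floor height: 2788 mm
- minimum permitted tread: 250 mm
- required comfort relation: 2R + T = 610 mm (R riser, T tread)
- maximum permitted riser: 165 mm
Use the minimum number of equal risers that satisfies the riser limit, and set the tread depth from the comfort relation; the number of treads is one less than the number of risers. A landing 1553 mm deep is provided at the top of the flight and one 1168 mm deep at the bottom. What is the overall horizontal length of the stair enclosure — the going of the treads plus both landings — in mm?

2788 / 165 = 16.897 → round up to 17 risers.
R = 2788 ÷ 17 = 164 mm.
T = 610 − 2·164 = 282 mm, which satisfies the 250 mm minimum.
Going = (17 − 1) × 282 = 4512 mm.
Add landings: 4512 + 1553 + 1168 = 7233 mm.

7233 mm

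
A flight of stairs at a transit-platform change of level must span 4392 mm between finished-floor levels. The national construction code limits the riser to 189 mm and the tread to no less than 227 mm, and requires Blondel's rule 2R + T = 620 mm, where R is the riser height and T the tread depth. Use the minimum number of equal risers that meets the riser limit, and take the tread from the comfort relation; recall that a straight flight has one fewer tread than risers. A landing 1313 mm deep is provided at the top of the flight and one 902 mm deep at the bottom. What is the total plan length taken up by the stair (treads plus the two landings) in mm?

8057 mm

4392 / 189 = 23.238 → round up to 24 risers.
Riser R = 4392 / 24 = 183 mm, within the 189 mm limit.
T = 620 − 2·183 = 254 mm, which satisfies the 227 mm minimum.
Going = (24 − 1) × 254 = 5842 mm.
Add landings: 5842 + 1313 + 902 = 8057 mm.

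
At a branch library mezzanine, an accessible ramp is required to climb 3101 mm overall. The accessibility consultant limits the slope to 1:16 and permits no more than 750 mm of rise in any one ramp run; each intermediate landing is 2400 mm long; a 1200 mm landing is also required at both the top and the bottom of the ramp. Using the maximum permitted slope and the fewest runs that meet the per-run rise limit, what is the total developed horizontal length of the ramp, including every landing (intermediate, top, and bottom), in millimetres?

3101 / 750 = 4.13, so 5 ramp runs are needed. That means 4 intermediate landings.
Horizontal run for 3101 mm of rise at 1:16 is 3101 × 16 = 49616 mm.
4 intermediate landings contribute 4 × 2400 = 9600 mm.
Top and bottom landings: 2 × 1200 = 2400 mm.
Total = 49616 + 9600 + 2400 = 61616 mm.

61616 mm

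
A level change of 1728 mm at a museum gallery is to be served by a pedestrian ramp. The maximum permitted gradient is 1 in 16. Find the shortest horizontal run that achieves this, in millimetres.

27648 mm

At 1:16 the run is 16 × 1728 = 27648 mm.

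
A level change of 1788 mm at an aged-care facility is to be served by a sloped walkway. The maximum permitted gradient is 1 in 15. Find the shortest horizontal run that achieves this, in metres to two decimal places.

26.82 m

Run = rise × 15 = 1788 × 15 = 26820 mm.
26820 mm = 26.82 m.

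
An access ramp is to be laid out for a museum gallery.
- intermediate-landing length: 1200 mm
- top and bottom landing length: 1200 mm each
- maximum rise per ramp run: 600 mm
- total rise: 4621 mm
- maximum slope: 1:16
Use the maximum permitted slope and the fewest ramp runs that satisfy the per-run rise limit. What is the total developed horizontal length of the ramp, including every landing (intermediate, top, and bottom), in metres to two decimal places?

4621 / 600 = 7.70, so 8 ramp runs are needed. That means 7 intermediate landings.
Horizontal run for 4621 mm of rise at 1:16 is 4621 × 16 = 73936 mm.
Intermediate landings: 7 × 1200 = 8400 mm.
Top and bottom landings: 2 × 1200 = 2400 mm.
Total = 73936 + 8400 + 2400 = 84736 mm.
= 84.74 m.

84.74 m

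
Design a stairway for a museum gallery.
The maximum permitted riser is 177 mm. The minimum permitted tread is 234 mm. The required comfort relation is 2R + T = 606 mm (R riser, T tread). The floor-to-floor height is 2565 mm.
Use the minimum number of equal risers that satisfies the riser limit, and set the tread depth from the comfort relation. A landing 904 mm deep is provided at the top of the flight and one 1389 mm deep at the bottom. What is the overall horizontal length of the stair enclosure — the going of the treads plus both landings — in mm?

⌈2565/177⌉ = 15 risers.
R = 2565 ÷ 15 = 171 mm.
T = 606 − 2·171 = 264 mm, which satisfies the 234 mm minimum.
15 risers give 14 treads; going = 14 × 264 = 3696 mm.
Add landings: 3696 + 904 + 1389 = 5989 mm.

5989 mm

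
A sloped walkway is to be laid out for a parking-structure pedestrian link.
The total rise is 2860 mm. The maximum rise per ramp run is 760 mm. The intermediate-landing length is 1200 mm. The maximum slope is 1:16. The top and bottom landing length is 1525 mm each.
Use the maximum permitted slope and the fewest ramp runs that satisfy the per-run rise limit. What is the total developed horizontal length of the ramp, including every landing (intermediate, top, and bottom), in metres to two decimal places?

52.41 m

2860 / 760 = 3.763 → round up to 4 ramp runs. That means 3 intermediate landings.
Horizontal run for 2860 mm of rise at 1:16 is 2860 × 16 = 45760 mm.
3 intermediate landings contribute 3 × 1200 = 3600 mm.
Top and bottom landings: 2 × 1525 = 3050 mm.
Total = 45760 + 3600 + 3050 = 52410 mm.
= 52.41 m.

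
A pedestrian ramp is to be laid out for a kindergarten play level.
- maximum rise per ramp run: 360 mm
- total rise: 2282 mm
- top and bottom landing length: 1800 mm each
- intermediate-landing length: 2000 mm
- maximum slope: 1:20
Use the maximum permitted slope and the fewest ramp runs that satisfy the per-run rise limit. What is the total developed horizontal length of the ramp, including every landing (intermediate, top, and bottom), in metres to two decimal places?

At most 360 each: 2282/360 = 6.34, giving 7 ramp runs. That means 6 intermediate landings.
Horizontal run for 2282 mm of rise at 1:20 is 2282 × 20 = 45640 mm.
6 intermediate landings contribute 6 × 2000 = 12000 mm.
Top and bottom landings: 2 × 1800 = 3600 mm.
Total = 45640 + 12000 + 3600 = 61240 mm.
= 61.24 m.

61.24 m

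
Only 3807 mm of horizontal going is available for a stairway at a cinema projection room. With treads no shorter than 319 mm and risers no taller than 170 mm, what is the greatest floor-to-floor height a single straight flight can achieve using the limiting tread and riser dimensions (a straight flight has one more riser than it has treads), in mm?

Treads that fit: ⌊3807 / 319⌋ = 11.
Risers = treads + 1 = 12.
Maximum height = 12 × 170 = 2040 mm.

2040 mm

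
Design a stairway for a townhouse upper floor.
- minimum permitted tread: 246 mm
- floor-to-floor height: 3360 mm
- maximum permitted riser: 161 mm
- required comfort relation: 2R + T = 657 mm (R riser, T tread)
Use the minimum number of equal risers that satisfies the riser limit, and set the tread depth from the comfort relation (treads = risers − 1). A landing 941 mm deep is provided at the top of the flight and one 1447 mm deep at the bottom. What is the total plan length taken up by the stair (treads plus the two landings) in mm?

3360 / 161 = 20.87, so 21 risers are needed.
Riser R = 3360 / 21 = 160 mm, within the 161 mm limit.
Tread T = 657 − 2 × 160 = 337 mm (≥ 246 mm).
Going = (21 − 1) × 337 = 6740 mm.
Enclosure = 6740 + 941 + 1447 = 9128 mm.

9128 mm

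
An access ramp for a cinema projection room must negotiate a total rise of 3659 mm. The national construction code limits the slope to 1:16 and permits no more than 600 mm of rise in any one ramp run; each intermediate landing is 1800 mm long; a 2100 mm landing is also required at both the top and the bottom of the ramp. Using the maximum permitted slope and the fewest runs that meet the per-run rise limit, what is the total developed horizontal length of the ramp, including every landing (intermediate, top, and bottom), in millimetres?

73544 mm

⌈3659/600⌉ = 7 ramp runs. That means 6 intermediate landings.
Horizontal run for 3659 mm of rise at 1:16 is 3659 × 16 = 58544 mm.
Intermediate landings: 6 × 1800 = 10800 mm.
Top and bottom landings: 2 × 2100 = 4200 mm.
Total = 58544 + 10800 + 4200 = 73544 mm.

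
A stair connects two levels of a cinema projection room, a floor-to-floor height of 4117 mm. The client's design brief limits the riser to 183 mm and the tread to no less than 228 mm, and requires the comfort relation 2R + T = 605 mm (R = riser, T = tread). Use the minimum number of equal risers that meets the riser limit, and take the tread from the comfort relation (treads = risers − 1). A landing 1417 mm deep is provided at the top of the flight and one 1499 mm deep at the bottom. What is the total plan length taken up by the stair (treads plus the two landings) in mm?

At most 183 each: 4117/183 = 22.50, giving 23 risers.
R = 4117 ÷ 23 = 179 mm.
From 2R + T = 605: T = 605 − 358 = 247 mm.
23 risers give 22 treads; going = 22 × 247 = 5434 mm.
Add landings: 5434 + 1417 + 1499 = 8350 mm.

8350 mm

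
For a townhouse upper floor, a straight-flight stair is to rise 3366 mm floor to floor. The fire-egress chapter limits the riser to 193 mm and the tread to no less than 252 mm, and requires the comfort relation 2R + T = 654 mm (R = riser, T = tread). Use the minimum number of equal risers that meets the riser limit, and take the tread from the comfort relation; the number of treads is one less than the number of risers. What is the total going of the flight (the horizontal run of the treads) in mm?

4760 mm

3366 / 193 = 17.44, so 18 risers are needed.
Each riser is 3366/18 = 187 mm (≤ 193 mm).
Tread T = 654 − 2 × 187 = 280 mm (≥ 252 mm).
Treads = 18 − 1 = 17; going = 17 × 280 = 4760 mm.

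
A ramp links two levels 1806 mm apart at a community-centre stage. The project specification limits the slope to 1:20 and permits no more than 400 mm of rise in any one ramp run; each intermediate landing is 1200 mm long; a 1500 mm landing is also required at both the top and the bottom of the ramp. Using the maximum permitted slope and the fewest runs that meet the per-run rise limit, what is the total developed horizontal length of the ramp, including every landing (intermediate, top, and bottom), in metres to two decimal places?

43.92 m

At most 400 each: 1806/400 = 4.51, giving 5 ramp runs. That means 4 intermediate landings.
Ramp run (horizontal) at 1:20: 1806 × 20 = 36120 mm.
Intermediate landings: 4 × 1200 = 4800 mm.
Top and bottom landings: 2 × 1500 = 3000 mm.
Total = 36120 + 4800 + 3000 = 43920 mm.
= 43.92 m.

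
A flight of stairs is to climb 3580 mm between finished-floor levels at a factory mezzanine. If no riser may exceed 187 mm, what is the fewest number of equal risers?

20 risers

At most 187 each: 3580/187 = 19.14, giving 20 risers.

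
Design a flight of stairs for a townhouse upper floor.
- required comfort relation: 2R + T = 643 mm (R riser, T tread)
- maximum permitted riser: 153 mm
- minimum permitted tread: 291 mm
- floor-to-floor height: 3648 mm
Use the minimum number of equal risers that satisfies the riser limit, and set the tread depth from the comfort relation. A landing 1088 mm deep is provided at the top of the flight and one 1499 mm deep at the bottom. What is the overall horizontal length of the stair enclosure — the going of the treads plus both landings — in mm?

At most 153 each: 3648/153 = 23.84, giving 24 risers.
Riser R = 3648 / 24 = 152 mm, within the 153 mm limit.
Tread T = 643 − 2 × 152 = 339 mm (≥ 291 mm).
24 risers give 23 treads; going = 23 × 339 = 7797 mm.
Add landings: 7797 + 1088 + 1499 = 10384 mm.

10384 mm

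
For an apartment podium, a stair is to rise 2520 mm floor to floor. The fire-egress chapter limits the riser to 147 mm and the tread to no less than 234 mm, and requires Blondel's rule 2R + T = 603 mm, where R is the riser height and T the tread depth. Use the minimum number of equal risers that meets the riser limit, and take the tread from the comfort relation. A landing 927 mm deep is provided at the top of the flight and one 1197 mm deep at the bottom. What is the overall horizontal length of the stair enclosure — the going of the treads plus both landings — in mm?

⌈2520/147⌉ = 18 risers.
R = 2520 ÷ 18 = 140 mm.
From 2R + T = 603: T = 603 − 280 = 323 mm.
Going = (18 − 1) × 323 = 5491 mm.
Enclosure = 5491 + 927 + 1197 = 7615 mm.

7615 mm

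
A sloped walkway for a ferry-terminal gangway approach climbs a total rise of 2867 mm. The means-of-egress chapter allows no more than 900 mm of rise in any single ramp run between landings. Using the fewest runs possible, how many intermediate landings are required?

3 intermediate landings

At most 900 each: 2867/900 = 3.19, giving 4 ramp runs.
4 runs are separated by 3 intermediate landings.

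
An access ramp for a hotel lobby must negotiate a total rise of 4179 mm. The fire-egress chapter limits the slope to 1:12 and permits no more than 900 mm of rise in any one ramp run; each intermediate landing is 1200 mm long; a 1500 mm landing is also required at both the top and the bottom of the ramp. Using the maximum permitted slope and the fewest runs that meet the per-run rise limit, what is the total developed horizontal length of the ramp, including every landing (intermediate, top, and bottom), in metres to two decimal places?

57.95 m

4179 / 900 = 4.64, so 5 ramp runs are needed. That means 4 intermediate landings.
Horizontal run for 4179 mm of rise at 1:12 is 4179 × 12 = 50148 mm.
4 intermediate landings contribute 4 × 1200 = 4800 mm.
Top and bottom landings: 2 × 1500 = 3000 mm.
Total = 50148 + 4800 + 3000 = 57948 mm.
= 57.95 m.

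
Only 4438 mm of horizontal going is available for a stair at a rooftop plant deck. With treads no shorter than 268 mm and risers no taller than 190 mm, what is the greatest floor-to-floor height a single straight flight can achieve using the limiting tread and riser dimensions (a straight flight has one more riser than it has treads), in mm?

3230 mm

Treads that fit: ⌊4438 / 268⌋ = 16.
Risers = treads + 1 = 17.
Maximum height = 17 × 190 = 3230 mm.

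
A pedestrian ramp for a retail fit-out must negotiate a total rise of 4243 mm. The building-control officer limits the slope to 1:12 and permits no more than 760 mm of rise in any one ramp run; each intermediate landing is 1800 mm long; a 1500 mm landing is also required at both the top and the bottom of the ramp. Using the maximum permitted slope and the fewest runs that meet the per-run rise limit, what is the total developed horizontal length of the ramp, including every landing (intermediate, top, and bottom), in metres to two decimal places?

62.92 m

4243 / 760 = 5.58, so 6 ramp runs are needed. That means 5 intermediate landings.
Horizontal run for 4243 mm of rise at 1:12 is 4243 × 12 = 50916 mm.
5 intermediate landings contribute 5 × 1800 = 9000 mm.
Top and bottom landings: 2 × 1500 = 3000 mm.
Total = 50916 + 9000 + 3000 = 62916 mm.
= 62.92 m.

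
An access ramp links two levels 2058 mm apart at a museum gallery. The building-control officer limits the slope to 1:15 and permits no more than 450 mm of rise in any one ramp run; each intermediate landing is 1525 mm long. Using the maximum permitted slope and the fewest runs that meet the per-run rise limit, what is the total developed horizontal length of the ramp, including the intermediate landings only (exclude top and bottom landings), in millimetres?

36970 mm

⌈2058/450⌉ = 5 ramp runs. That means 4 intermediate landings.
Horizontal run for 2058 mm of rise at 1:15 is 2058 × 15 = 30870 mm.
4 intermediate landings contribute 4 × 1525 = 6100 mm.
Developed length = 30870 + 6100 = 36970 mm.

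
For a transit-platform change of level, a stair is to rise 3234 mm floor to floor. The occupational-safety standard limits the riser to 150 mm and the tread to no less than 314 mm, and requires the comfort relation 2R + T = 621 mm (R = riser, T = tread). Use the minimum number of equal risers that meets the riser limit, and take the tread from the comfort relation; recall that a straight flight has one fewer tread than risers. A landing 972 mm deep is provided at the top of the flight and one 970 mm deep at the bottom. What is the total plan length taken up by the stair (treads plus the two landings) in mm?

8809 mm

At most 150 each: 3234/150 = 21.56, giving 22 risers.
Each riser is 3234/22 = 147 mm (≤ 150 mm).
From 2R + T = 621: T = 621 − 294 = 327 mm.
Going = (22 − 1) × 327 = 6867 mm.
Enclosure = 6867 + 972 + 970 = 8809 mm.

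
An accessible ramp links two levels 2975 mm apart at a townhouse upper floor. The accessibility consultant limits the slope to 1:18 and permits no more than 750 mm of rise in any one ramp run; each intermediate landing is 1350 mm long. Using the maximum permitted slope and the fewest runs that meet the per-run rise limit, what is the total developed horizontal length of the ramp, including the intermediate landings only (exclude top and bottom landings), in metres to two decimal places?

2975 / 750 = 3.97, so 4 ramp runs are needed. That means 3 intermediate landings.
Ramp run (horizontal) at 1:18: 2975 × 18 = 53550 mm.
Intermediate landings: 3 × 1350 = 4050 mm.
Total developed length = 53550 + 4050 = 57600 mm.
= 57.60 m.

57.60 m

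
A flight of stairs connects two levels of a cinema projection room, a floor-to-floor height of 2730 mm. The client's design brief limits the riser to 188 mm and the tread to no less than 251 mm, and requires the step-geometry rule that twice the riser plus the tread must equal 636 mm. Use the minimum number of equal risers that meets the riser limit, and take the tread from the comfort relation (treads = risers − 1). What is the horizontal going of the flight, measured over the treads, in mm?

At most 188 each: 2730/188 = 14.52, giving 15 risers.
Each riser is 2730/15 = 182 mm (≤ 188 mm).
From 2R + T = 636: T = 636 − 364 = 272 mm.
Treads = 15 − 1 = 14; going = 14 × 272 = 3808 mm.

3808 mm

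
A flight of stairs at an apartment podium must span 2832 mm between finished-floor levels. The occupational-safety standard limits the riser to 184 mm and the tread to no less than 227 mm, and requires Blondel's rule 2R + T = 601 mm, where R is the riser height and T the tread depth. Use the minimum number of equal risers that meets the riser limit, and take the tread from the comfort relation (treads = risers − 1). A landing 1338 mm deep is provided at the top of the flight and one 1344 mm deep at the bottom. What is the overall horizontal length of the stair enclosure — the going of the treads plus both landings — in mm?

2832 / 184 = 15.39, so 16 risers are needed.
Each riser is 2832/16 = 177 mm (≤ 184 mm).
T = 601 − 2·177 = 247 mm, which satisfies the 227 mm minimum.
Going = (16 − 1) × 247 = 3705 mm.
Enclosure = 3705 + 1338 + 1344 = 6387 mm.

6387 mm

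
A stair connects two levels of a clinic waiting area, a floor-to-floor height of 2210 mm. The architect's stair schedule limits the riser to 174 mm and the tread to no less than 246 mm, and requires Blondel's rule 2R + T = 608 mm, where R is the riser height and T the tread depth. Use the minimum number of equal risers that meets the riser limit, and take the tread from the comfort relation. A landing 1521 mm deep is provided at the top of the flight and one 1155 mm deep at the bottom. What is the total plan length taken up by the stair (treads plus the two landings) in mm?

2210 / 174 = 12.701 → round up to 13 risers.
Riser R = 2210 / 13 = 170 mm, within the 174 mm limit.
Tread T = 608 − 2 × 170 = 268 mm (≥ 246 mm).
Going = (13 − 1) × 268 = 3216 mm.
Add landings: 3216 + 1521 + 1155 = 5892 mm.

5892 mm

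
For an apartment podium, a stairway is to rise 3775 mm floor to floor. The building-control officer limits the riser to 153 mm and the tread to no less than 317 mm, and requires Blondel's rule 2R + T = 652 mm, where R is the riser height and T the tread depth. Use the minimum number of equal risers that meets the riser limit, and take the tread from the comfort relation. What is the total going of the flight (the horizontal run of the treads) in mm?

At most 153 each: 3775/153 = 24.67, giving 25 risers.
Riser R = 3775 / 25 = 151 mm, within the 153 mm limit.
Tread T = 652 − 2 × 151 = 350 mm (≥ 317 mm).
25 risers give 24 treads; going = 24 × 350 = 8400 mm.

8400 mm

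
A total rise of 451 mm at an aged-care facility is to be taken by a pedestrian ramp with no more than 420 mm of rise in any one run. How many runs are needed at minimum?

451 / 420 = 1.07, so 2 ramp runs are needed.

2 runs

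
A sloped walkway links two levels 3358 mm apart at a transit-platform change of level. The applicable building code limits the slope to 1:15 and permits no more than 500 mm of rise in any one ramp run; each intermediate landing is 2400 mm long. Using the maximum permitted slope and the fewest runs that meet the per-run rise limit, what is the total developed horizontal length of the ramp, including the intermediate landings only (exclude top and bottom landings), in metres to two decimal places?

64.77 m

At most 500 each: 3358/500 = 6.72, giving 7 ramp runs. That means 6 intermediate landings.
Ramp run (horizontal) at 1:15: 3358 × 15 = 50370 mm.
Intermediate landings: 6 × 2400 = 14400 mm.
Developed length = 50370 + 14400 = 64770 mm.
= 64.77 m.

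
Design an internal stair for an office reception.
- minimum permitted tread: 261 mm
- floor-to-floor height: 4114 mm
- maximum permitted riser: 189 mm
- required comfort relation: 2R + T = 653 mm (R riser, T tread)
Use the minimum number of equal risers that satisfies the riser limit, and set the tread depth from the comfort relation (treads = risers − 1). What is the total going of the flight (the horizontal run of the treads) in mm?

4114 / 189 = 21.767 → round up to 22 risers.
Riser R = 4114 / 22 = 187 mm, within the 189 mm limit.
Tread T = 653 − 2 × 187 = 279 mm (≥ 261 mm).
22 risers give 21 treads; going = 21 × 279 = 5859 mm.

5859 mm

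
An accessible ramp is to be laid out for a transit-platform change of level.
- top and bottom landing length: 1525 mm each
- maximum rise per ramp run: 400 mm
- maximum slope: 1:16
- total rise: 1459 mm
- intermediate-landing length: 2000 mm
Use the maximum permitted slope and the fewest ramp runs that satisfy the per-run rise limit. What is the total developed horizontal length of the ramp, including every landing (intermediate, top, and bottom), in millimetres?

32394 mm

At most 400 each: 1459/400 = 3.65, giving 4 ramp runs. That means 3 intermediate landings.
Horizontal run for 1459 mm of rise at 1:16 is 1459 × 16 = 23344 mm.
3 intermediate landings contribute 3 × 2000 = 6000 mm.
Top and bottom landings: 2 × 1525 = 3050 mm.
Total = 23344 + 6000 + 3050 = 32394 mm.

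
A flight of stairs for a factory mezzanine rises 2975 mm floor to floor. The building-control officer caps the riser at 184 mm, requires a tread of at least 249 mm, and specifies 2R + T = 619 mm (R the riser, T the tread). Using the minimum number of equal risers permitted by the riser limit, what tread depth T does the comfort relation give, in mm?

At most 184 each: 2975/184 = 16.17, giving 17 risers.
Riser R = 2975 / 17 = 175 mm, within the 184 mm limit.
T = 619 − 2·175 = 269 mm, which satisfies the 249 mm minimum.

269 mm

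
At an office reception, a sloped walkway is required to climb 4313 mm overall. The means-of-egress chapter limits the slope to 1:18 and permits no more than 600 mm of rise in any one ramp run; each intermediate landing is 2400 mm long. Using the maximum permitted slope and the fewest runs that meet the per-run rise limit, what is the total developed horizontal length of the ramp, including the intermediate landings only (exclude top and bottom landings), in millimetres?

94434 mm

At most 600 each: 4313/600 = 7.19, giving 8 ramp runs. That means 7 intermediate landings.
Ramp run (horizontal) at 1:18: 4313 × 18 = 77634 mm.
Intermediate landings: 7 × 2400 = 16800 mm.
Developed length = 77634 + 16800 = 94434 mm.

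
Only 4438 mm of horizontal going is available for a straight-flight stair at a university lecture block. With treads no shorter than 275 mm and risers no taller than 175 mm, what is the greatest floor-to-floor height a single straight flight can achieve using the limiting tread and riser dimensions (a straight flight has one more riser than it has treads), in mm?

2975 mm

Treads that fit: ⌊4438 / 275⌋ = 16.
Risers = treads + 1 = 17.
Maximum height = 17 × 175 = 2975 mm.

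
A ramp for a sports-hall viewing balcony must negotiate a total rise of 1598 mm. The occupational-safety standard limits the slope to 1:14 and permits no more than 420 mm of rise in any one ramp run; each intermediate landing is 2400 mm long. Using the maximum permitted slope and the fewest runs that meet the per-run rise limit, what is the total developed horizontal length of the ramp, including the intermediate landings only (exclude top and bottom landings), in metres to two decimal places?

At most 420 each: 1598/420 = 3.80, giving 4 ramp runs. That means 3 intermediate landings.
Horizontal run for 1598 mm of rise at 1:14 is 1598 × 14 = 22372 mm.
Intermediate landings: 3 × 2400 = 7200 mm.
Total developed length = 22372 + 7200 = 29572 mm.
= 29.57 m.

29.57 m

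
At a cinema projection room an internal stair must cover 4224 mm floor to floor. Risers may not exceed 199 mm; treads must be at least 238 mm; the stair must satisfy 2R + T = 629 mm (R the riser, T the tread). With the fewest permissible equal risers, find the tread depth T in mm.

245 mm

4224 / 199 = 21.23, so 22 risers are needed.
Each riser is 4224/22 = 192 mm (≤ 199 mm).
Tread T = 629 − 2 × 192 = 245 mm (≥ 238 mm).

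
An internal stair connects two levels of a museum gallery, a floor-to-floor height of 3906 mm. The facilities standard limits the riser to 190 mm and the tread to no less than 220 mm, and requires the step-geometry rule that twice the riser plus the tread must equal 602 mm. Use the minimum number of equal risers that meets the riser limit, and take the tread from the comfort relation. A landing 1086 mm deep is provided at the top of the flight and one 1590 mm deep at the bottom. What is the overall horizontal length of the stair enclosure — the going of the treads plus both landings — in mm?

3906 / 190 = 20.56, so 21 risers are needed.
R = 3906 ÷ 21 = 186 mm.
Tread T = 602 − 2 × 186 = 230 mm (≥ 220 mm).
21 risers give 20 treads; going = 20 × 230 = 4600 mm.
Enclosure = 4600 + 1086 + 1590 = 7276 mm.

7276 mm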